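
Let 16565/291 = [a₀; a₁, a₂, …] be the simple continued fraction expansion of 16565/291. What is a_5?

Apply division with remainder until the remainder is 0:
16565 = 56·291 + 269, so a_0 = 56
291 = 1·269 + 22, so a_1 = 1
269 = 12·22 + 5, so a_2 = 12
22 = 4·5 + 2, so a_3 = 4
5 = 2·2 + 1, so a_4 = 2
2 = 2·1 + 0, so a_5 = 2

2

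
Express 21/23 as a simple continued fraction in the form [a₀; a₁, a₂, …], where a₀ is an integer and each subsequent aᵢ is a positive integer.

[0; 1, 10, 2]

Run the Euclidean algorithm, recording each quotient:
21 ÷ 23 → quotient 0, remainder 21
23 ÷ 21 → quotient 1, remainder 2
21 ÷ 2 → quotient 10, remainder 1
2 ÷ 1 → quotient 2, remainder 0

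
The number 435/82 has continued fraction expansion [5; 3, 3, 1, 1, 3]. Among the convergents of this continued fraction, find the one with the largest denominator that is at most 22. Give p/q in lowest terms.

69/13

List convergents until the denominator exceeds the bound:
a_0 = 5: 5/1  (≤ bound)
a_1 = 3: 16/3  (≤ bound)
a_2 = 3: 53/10  (≤ bound)
a_3 = 1: 69/13  (≤ bound)
a_4 = 1: 122/23  (> 22, stop)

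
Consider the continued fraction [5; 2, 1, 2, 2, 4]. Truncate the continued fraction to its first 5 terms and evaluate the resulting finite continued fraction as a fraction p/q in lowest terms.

a_0 = 5: 5/1
a_1 = 2: 11/2
a_2 = 1: 16/3
a_3 = 2: 43/8
a_4 = 2: 102/19

102/19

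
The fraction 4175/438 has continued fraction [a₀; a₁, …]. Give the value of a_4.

3

Apply division with remainder until the remainder is 0:
4175 ÷ 438 → quotient 9, remainder 233
438 ÷ 233 → quotient 1, remainder 205
233 ÷ 205 → quotient 1, remainder 28
205 ÷ 28 → quotient 7, remainder 9
28 ÷ 9 → quotient 3, remainder 1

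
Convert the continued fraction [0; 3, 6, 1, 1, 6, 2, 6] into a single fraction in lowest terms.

1183/3730

Build up convergents one term at a time:
a_0 = 0: 0/1
a_1 = 3: 1/3
a_2 = 6: 6/19
a_3 = 1: 7/22
a_4 = 1: 13/41
a_5 = 6: 85/268
a_6 = 2: 183/577
a_7 = 6: 1183/3730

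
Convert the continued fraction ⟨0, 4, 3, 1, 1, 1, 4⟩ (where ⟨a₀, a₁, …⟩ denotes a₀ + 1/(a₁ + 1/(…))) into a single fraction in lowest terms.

Compute successive convergents:
a_0 = 0: 0/1
a_1 = 4: 1/4
a_2 = 3: 3/13
a_3 = 1: 4/17
a_4 = 1: 7/30
a_5 = 1: 11/47
a_6 = 4: 51/218

51/218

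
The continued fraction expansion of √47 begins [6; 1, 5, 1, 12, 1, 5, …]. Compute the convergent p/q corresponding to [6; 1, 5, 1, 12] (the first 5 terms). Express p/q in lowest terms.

617/90

a_0 = 6: 6/1
a_1 = 1: 7/1
a_2 = 5: 41/6
a_3 = 1: 48/7
a_4 = 12: 617/90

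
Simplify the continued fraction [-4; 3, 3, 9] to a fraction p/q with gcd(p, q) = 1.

Use the convergent recurrence hₖ = aₖ·hₖ₋₁ + hₖ₋₂ (and likewise for the denominators kₖ):
a_0 = -4: -4/1
a_1 = 3: -11/3
a_2 = 3: -37/10
a_3 = 9: -344/93

-344/93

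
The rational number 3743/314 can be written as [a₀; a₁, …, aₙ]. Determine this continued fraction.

⌊3743/314⌋ = 11, remainder 289
⌊314/289⌋ = 1, remainder 25
⌊289/25⌋ = 11, remainder 14
⌊25/14⌋ = 1, remainder 11
⌊14/11⌋ = 1, remainder 3
⌊11/3⌋ = 3, remainder 2
⌊3/2⌋ = 1, remainder 1
⌊2/1⌋ = 2, remainder 0

[11; 1, 11, 1, 1, 3, 1, 2]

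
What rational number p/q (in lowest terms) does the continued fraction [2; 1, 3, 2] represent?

Work from the innermost term outward:
Start with 2.
3 + 1/(2/1) = 3 + 1/2 = 7/2
1 + 1/(7/2) = 1 + 2/7 = 9/7
2 + 1/(9/7) = 2 + 7/9 = 25/9

25/9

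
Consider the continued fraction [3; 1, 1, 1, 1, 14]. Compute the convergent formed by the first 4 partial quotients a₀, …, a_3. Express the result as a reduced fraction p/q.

11/3

Start with 1.
1 + 1/(1/1) = 1 + 1/1 = 2/1
1 + 1/(2/1) = 1 + 1/2 = 3/2
3 + 1/(3/2) = 3 + 2/3 = 11/3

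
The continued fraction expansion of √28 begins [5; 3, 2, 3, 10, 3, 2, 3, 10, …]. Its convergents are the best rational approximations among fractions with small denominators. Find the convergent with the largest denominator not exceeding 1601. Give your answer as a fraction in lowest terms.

4048/765

List convergents until the denominator exceeds the bound:
a_0 = 5: 5/1  (≤ bound)
a_1 = 3: 16/3  (≤ bound)
a_2 = 2: 37/7  (≤ bound)
a_3 = 3: 127/24  (≤ bound)
a_4 = 10: 1307/247  (≤ bound)
a_5 = 3: 4048/765  (≤ bound)
a_6 = 2: 9403/1777  (> 1601, stop)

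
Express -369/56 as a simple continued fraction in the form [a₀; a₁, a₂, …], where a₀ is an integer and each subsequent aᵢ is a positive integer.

[-7; 2, 2, 3, 3]

-369 = -7·56 + 23, so a_0 = -7
56 = 2·23 + 10, so a_1 = 2
23 = 2·10 + 3, so a_2 = 2
10 = 3·3 + 1, so a_3 = 3
3 = 3·1 + 0, so a_4 = 3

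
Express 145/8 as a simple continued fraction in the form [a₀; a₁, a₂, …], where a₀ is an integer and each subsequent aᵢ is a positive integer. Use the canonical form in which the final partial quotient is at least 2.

[18; 8]

145 = 18·8 + 1, so a_0 = 18
8 = 8·1 + 0, so a_1 = 8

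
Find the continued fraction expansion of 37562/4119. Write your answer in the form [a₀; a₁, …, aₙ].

[9; 8, 2, 1, 1, 3, 27]

⌊37562/4119⌋ = 9, remainder 491
⌊4119/491⌋ = 8, remainder 191
⌊491/191⌋ = 2, remainder 109
⌊191/109⌋ = 1, remainder 82
⌊109/82⌋ = 1, remainder 27
⌊82/27⌋ = 3, remainder 1
⌊27/1⌋ = 27, remainder 0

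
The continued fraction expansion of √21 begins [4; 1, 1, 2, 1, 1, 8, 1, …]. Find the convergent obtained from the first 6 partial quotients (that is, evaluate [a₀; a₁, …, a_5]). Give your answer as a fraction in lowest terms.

55/12

Use the convergent recurrence hₖ = aₖ·hₖ₋₁ + hₖ₋₂ (and likewise for the denominators kₖ):
a_0 = 4: 4/1
a_1 = 1: 5/1
a_2 = 1: 9/2
a_3 = 2: 23/5
a_4 = 1: 32/7
a_5 = 1: 55/12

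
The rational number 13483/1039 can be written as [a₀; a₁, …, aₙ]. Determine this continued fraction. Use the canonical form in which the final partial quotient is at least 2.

Apply division with remainder until the remainder is 0:
13483 = 12·1039 + 1015, so a_0 = 12
1039 = 1·1015 + 24, so a_1 = 1
1015 = 42·24 + 7, so a_2 = 42
24 = 3·7 + 3, so a_3 = 3
7 = 2·3 + 1, so a_4 = 2
3 = 3·1 + 0, so a_5 = 3

[12; 1, 42, 3, 2, 3]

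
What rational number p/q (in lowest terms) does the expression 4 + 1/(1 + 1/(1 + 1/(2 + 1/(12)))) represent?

285/62

Start with 12.
2 + 1/(12/1) = 2 + 1/12 = 25/12
1 + 1/(25/12) = 1 + 12/25 = 37/25
1 + 1/(37/25) = 1 + 25/37 = 62/37
4 + 1/(62/37) = 4 + 37/62 = 285/62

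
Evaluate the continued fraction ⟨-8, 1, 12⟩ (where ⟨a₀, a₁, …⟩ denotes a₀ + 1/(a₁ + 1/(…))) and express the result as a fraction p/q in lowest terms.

Work from the innermost term outward:
Start with 12.
1 + 1/(12/1) = 1 + 1/12 = 13/12
-8 + 1/(13/12) = -8 + 12/13 = -92/13

-92/13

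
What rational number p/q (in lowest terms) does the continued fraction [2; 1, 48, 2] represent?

295/99

Start with 2.
48 + 1/(2/1) = 48 + 1/2 = 97/2
1 + 1/(97/2) = 1 + 2/97 = 99/97
2 + 1/(99/97) = 2 + 97/99 = 295/99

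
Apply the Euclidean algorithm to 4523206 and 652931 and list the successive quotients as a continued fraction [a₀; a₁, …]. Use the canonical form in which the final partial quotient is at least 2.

Apply division with remainder until the remainder is 0:
4523206 ÷ 652931 → quotient 6, remainder 605620
652931 ÷ 605620 → quotient 1, remainder 47311
605620 ÷ 47311 → quotient 12, remainder 37888
47311 ÷ 37888 → quotient 1, remainder 9423
37888 ÷ 9423 → quotient 4, remainder 196
9423 ÷ 196 → quotient 48, remainder 15
196 ÷ 15 → quotient 13, remainder 1
15 ÷ 1 → quotient 15, remainder 0

[6; 1, 12, 1, 4, 48, 13, 15]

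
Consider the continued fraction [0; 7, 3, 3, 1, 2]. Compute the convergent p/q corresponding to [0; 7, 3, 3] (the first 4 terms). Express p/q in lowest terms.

10/73

Work from the innermost term outward:
Start with 3.
3 + 1/(3/1) = 3 + 1/3 = 10/3
7 + 1/(10/3) = 7 + 3/10 = 73/10
0 + 1/(73/10) = 0 + 10/73 = 10/73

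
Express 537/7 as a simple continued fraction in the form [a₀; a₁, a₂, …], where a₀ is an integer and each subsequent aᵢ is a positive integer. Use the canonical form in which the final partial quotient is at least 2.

[76; 1, 2, 2]

537 = 76·7 + 5, so a_0 = 76
7 = 1·5 + 2, so a_1 = 1
5 = 2·2 + 1, so a_2 = 2
2 = 2·1 + 0, so a_3 = 2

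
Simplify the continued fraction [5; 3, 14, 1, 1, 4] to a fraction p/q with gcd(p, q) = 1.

2141/402

Start with 4.
1 + 1/(4/1) = 1 + 1/4 = 5/4
1 + 1/(5/4) = 1 + 4/5 = 9/5
14 + 1/(9/5) = 14 + 5/9 = 131/9
3 + 1/(131/9) = 3 + 9/131 = 402/131
5 + 1/(402/131) = 5 + 131/402 = 2141/402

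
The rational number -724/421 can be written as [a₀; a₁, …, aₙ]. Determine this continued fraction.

⌊-724/421⌋ = -2, remainder 118
⌊421/118⌋ = 3, remainder 67
⌊118/67⌋ = 1, remainder 51
⌊67/51⌋ = 1, remainder 16
⌊51/16⌋ = 3, remainder 3
⌊16/3⌋ = 5, remainder 1
⌊3/1⌋ = 3, remainder 0

[-2; 3, 1, 1, 3, 5, 3]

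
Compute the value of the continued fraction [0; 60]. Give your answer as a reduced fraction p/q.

1/60

Compute successive convergents:
a_0 = 0: 0/1
a_1 = 60: 1/60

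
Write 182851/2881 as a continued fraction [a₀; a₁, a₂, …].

Repeatedly divide and take the remainder:
182851 = 63·2881 + 1348, so a_0 = 63
2881 = 2·1348 + 185, so a_1 = 2
1348 = 7·185 + 53, so a_2 = 7
185 = 3·53 + 26, so a_3 = 3
53 = 2·26 + 1, so a_4 = 2
26 = 26·1 + 0, so a_5 = 26

[63; 2, 7, 3, 2, 26]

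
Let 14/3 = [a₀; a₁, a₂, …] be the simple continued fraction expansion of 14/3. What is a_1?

1

14 ÷ 3 → quotient 4, remainder 2
3 ÷ 2 → quotient 1, remainder 1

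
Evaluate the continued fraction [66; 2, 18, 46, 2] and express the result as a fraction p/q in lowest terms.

Build up convergents one term at a time:
a_0 = 66: 66/1
a_1 = 2: 133/2
a_2 = 18: 2460/37
a_3 = 46: 113293/1704
a_4 = 2: 229046/3445

229046/3445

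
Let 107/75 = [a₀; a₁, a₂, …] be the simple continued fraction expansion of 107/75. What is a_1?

Repeatedly divide and take the remainder:
107 = 1·75 + 32, so a_0 = 1
75 = 2·32 + 11, so a_1 = 2

2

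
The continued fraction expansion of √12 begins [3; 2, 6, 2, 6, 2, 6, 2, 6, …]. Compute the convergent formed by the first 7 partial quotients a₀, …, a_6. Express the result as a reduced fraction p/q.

a_0 = 3: 3/1
a_1 = 2: 7/2
a_2 = 6: 45/13
a_3 = 2: 97/28
a_4 = 6: 627/181
a_5 = 2: 1351/390
a_6 = 6: 8733/2521

8733/2521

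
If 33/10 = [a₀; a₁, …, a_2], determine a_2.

⌊33/10⌋ = 3, remainder 3
⌊10/3⌋ = 3, remainder 1
⌊3/1⌋ = 3, remainder 0

3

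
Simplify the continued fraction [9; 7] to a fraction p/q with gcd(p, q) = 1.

Start with 7.
9 + 1/(7/1) = 9 + 1/7 = 64/7

64/7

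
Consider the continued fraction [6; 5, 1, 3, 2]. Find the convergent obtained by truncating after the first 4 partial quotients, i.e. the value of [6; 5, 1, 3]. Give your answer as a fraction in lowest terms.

Start with 3.
1 + 1/(3/1) = 1 + 1/3 = 4/3
5 + 1/(4/3) = 5 + 3/4 = 23/4
6 + 1/(23/4) = 6 + 4/23 = 142/23

142/23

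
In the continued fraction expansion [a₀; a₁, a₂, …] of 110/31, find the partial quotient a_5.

⌊110/31⌋ = 3, remainder 17
⌊31/17⌋ = 1, remainder 14
⌊17/14⌋ = 1, remainder 3
⌊14/3⌋ = 4, remainder 2
⌊3/2⌋ = 1, remainder 1
⌊2/1⌋ = 2, remainder 0

2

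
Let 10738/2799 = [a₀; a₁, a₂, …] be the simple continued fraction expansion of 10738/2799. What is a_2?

10738 ÷ 2799 → quotient 3, remainder 2341
2799 ÷ 2341 → quotient 1, remainder 458
2341 ÷ 458 → quotient 5, remainder 51

5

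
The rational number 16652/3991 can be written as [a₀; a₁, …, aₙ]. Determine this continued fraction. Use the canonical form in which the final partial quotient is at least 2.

[4; 5, 1, 4, 45, 1, 2]

16652 ÷ 3991 → quotient 4, remainder 688
3991 ÷ 688 → quotient 5, remainder 551
688 ÷ 551 → quotient 1, remainder 137
551 ÷ 137 → quotient 4, remainder 3
137 ÷ 3 → quotient 45, remainder 2
3 ÷ 2 → quotient 1, remainder 1
2 ÷ 1 → quotient 2, remainder 0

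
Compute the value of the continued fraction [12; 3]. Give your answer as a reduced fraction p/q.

Start with 3.
12 + 1/(3/1) = 12 + 1/3 = 37/3

37/3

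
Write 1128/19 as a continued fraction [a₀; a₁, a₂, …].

[59; 2, 1, 2, 2]

1128 = 59·19 + 7, so a_0 = 59
19 = 2·7 + 5, so a_1 = 2
7 = 1·5 + 2, so a_2 = 1
5 = 2·2 + 1, so a_3 = 2
2 = 2·1 + 0, so a_4 = 2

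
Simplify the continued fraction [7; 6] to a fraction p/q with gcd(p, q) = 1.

a_0 = 7: 7/1
a_1 = 6: 43/6

43/6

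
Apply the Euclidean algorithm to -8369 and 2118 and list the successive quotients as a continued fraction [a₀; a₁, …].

[-4; 20, 1, 1, 3, 2, 6]

-8369 ÷ 2118 → quotient -4, remainder 103
2118 ÷ 103 → quotient 20, remainder 58
103 ÷ 58 → quotient 1, remainder 45
58 ÷ 45 → quotient 1, remainder 13
45 ÷ 13 → quotient 3, remainder 6
13 ÷ 6 → quotient 2, remainder 1
6 ÷ 1 → quotient 6, remainder 0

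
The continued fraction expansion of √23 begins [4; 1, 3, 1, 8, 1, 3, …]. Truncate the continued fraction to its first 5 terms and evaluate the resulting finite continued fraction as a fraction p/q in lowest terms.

211/44

Start with 8.
1 + 1/(8/1) = 1 + 1/8 = 9/8
3 + 1/(9/8) = 3 + 8/9 = 35/9
1 + 1/(35/9) = 1 + 9/35 = 44/35
4 + 1/(44/35) = 4 + 35/44 = 211/44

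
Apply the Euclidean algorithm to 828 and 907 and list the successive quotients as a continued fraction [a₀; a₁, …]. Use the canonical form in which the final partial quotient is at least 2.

⌊828/907⌋ = 0, remainder 828
⌊907/828⌋ = 1, remainder 79
⌊828/79⌋ = 10, remainder 38
⌊79/38⌋ = 2, remainder 3
⌊38/3⌋ = 12, remainder 2
⌊3/2⌋ = 1, remainder 1
⌊2/1⌋ = 2, remainder 0

[0; 1, 10, 2, 12, 1, 2]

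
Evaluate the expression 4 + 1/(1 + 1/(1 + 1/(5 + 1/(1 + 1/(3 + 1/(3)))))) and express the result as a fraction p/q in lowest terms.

740/163

Start with 3.
3 + 1/(3/1) = 3 + 1/3 = 10/3
1 + 1/(10/3) = 1 + 3/10 = 13/10
5 + 1/(13/10) = 5 + 10/13 = 75/13
1 + 1/(75/13) = 1 + 13/75 = 88/75
1 + 1/(88/75) = 1 + 75/88 = 163/88
4 + 1/(163/88) = 4 + 88/163 = 740/163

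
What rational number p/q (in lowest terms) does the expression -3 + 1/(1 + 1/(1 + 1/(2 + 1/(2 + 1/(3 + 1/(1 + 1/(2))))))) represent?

a_0 = -3: -3/1
a_1 = 1: -2/1
a_2 = 1: -5/2
a_3 = 2: -12/5
a_4 = 2: -29/12
a_5 = 3: -99/41
a_6 = 1: -128/53
a_7 = 2: -355/147

-355/147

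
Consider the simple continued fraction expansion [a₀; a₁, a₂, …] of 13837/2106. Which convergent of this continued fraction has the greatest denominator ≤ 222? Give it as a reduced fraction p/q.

a_0 = 6: 6/1  (≤ bound)
a_1 = 1: 7/1  (≤ bound)
a_2 = 1: 13/2  (≤ bound)
a_3 = 3: 46/7  (≤ bound)
a_4 = 17: 795/121  (≤ bound)
a_5 = 2: 1636/249  (> 222, stop)

795/121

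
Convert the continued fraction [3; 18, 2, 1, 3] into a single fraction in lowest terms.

Start with 3.
1 + 1/(3/1) = 1 + 1/3 = 4/3
2 + 1/(4/3) = 2 + 3/4 = 11/4
18 + 1/(11/4) = 18 + 4/11 = 202/11
3 + 1/(202/11) = 3 + 11/202 = 617/202

617/202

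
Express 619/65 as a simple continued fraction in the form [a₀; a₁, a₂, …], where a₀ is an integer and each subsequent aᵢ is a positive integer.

619 ÷ 65 → quotient 9, remainder 34
65 ÷ 34 → quotient 1, remainder 31
34 ÷ 31 → quotient 1, remainder 3
31 ÷ 3 → quotient 10, remainder 1
3 ÷ 1 → quotient 3, remainder 0

[9; 1, 1, 10, 3]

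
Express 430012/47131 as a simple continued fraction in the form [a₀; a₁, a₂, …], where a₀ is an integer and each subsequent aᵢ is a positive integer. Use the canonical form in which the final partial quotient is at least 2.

[9; 8, 12, 2, 25, 2, 4]

Apply division with remainder until the remainder is 0:
430012 ÷ 47131 → quotient 9, remainder 5833
47131 ÷ 5833 → quotient 8, remainder 467
5833 ÷ 467 → quotient 12, remainder 229
467 ÷ 229 → quotient 2, remainder 9
229 ÷ 9 → quotient 25, remainder 4
9 ÷ 4 → quotient 2, remainder 1
4 ÷ 1 → quotient 4, remainder 0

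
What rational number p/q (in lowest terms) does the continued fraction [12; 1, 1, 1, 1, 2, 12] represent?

2031/161

Starting at the tail and folding back:
Start with 12.
2 + 1/(12/1) = 2 + 1/12 = 25/12
1 + 1/(25/12) = 1 + 12/25 = 37/25
1 + 1/(37/25) = 1 + 25/37 = 62/37
1 + 1/(62/37) = 1 + 37/62 = 99/62
1 + 1/(99/62) = 1 + 62/99 = 161/99
12 + 1/(161/99) = 12 + 99/161 = 2031/161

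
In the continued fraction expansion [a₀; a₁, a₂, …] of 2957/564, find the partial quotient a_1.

Apply division with remainder until the remainder is 0:
2957 = 5·564 + 137, so a_0 = 5
564 = 4·137 + 16, so a_1 = 4

4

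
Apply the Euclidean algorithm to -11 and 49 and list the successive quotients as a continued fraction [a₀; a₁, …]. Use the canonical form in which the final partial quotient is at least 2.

[-1; 1, 3, 2, 5]

-11 = -1·49 + 38, so a_0 = -1
49 = 1·38 + 11, so a_1 = 1
38 = 3·11 + 5, so a_2 = 3
11 = 2·5 + 1, so a_3 = 2
5 = 5·1 + 0, so a_4 = 5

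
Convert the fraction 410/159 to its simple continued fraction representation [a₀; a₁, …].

[2; 1, 1, 2, 1, 2, 8]

⌊410/159⌋ = 2, remainder 92
⌊159/92⌋ = 1, remainder 67
⌊92/67⌋ = 1, remainder 25
⌊67/25⌋ = 2, remainder 17
⌊25/17⌋ = 1, remainder 8
⌊17/8⌋ = 2, remainder 1
⌊8/1⌋ = 8, remainder 0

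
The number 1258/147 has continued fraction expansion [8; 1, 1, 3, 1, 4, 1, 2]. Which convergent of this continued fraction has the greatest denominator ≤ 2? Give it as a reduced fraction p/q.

List convergents until the denominator exceeds the bound:
a_0 = 8: 8/1  (≤ bound)
a_1 = 1: 9/1  (≤ bound)
a_2 = 1: 17/2  (≤ bound)
a_3 = 3: 60/7  (> 2, stop)

17/2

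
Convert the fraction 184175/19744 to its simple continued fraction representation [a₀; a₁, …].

[9; 3, 21, 9, 1, 1, 2, 6]

184175 = 9·19744 + 6479, so a_0 = 9
19744 = 3·6479 + 307, so a_1 = 3
6479 = 21·307 + 32, so a_2 = 21
307 = 9·32 + 19, so a_3 = 9
32 = 1·19 + 13, so a_4 = 1
19 = 1·13 + 6, so a_5 = 1
13 = 2·6 + 1, so a_6 = 2
6 = 6·1 + 0, so a_7 = 6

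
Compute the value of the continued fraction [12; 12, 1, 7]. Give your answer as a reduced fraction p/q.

1244/103

Compute successive convergents:
a_0 = 12: 12/1
a_1 = 12: 145/12
a_2 = 1: 157/13
a_3 = 7: 1244/103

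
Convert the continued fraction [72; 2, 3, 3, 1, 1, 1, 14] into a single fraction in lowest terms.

88007/1215

Start with 14.
1 + 1/(14/1) = 1 + 1/14 = 15/14
1 + 1/(15/14) = 1 + 14/15 = 29/15
1 + 1/(29/15) = 1 + 15/29 = 44/29
3 + 1/(44/29) = 3 + 29/44 = 161/44
3 + 1/(161/44) = 3 + 44/161 = 527/161
2 + 1/(527/161) = 2 + 161/527 = 1215/527
72 + 1/(1215/527) = 72 + 527/1215 = 88007/1215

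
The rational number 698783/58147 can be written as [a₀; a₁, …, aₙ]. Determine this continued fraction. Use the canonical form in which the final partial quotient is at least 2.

[12; 57, 15, 1, 11, 1, 4]

698783 ÷ 58147 → quotient 12, remainder 1019
58147 ÷ 1019 → quotient 57, remainder 64
1019 ÷ 64 → quotient 15, remainder 59
64 ÷ 59 → quotient 1, remainder 5
59 ÷ 5 → quotient 11, remainder 4
5 ÷ 4 → quotient 1, remainder 1
4 ÷ 1 → quotient 4, remainder 0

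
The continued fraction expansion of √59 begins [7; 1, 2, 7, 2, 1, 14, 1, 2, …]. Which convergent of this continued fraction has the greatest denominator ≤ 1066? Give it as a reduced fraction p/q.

List convergents until the denominator exceeds the bound:
a_0 = 7: 7/1  (≤ bound)
a_1 = 1: 8/1  (≤ bound)
a_2 = 2: 23/3  (≤ bound)
a_3 = 7: 169/22  (≤ bound)
a_4 = 2: 361/47  (≤ bound)
a_5 = 1: 530/69  (≤ bound)
a_6 = 14: 7781/1013  (≤ bound)
a_7 = 1: 8311/1082  (> 1066, stop)

7781/1013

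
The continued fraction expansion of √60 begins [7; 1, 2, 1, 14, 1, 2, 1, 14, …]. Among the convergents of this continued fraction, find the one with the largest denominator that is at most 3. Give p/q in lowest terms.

a_0 = 7: 7/1  (≤ bound)
a_1 = 1: 8/1  (≤ bound)
a_2 = 2: 23/3  (≤ bound)
a_3 = 1: 31/4  (> 3, stop)

23/3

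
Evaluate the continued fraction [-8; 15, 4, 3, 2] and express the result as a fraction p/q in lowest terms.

-3626/457

a_0 = -8: -8/1
a_1 = 15: -119/15
a_2 = 4: -484/61
a_3 = 3: -1571/198
a_4 = 2: -3626/457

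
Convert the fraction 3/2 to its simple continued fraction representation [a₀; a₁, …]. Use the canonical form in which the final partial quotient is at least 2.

[1; 2]

⌊3/2⌋ = 1, remainder 1
⌊2/1⌋ = 2, remainder 0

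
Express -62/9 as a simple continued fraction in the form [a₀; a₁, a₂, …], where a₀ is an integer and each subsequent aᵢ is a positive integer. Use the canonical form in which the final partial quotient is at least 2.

[-7; 9]

⌊-62/9⌋ = -7, remainder 1
⌊9/1⌋ = 9, remainder 0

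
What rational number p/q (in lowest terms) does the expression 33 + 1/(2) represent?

67/2

Start with 2.
33 + 1/(2/1) = 33 + 1/2 = 67/2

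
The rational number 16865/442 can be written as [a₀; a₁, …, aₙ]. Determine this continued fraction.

[38; 6, 2, 2, 6, 2]

Repeatedly divide and take the remainder:
16865 ÷ 442 → quotient 38, remainder 69
442 ÷ 69 → quotient 6, remainder 28
69 ÷ 28 → quotient 2, remainder 13
28 ÷ 13 → quotient 2, remainder 2
13 ÷ 2 → quotient 6, remainder 1
2 ÷ 1 → quotient 2, remainder 0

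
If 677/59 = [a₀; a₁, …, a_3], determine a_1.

2

⌊677/59⌋ = 11, remainder 28
⌊59/28⌋ = 2, remainder 3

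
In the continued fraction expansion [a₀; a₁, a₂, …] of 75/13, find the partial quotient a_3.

⌊75/13⌋ = 5, remainder 10
⌊13/10⌋ = 1, remainder 3
⌊10/3⌋ = 3, remainder 1
⌊3/1⌋ = 3, remainder 0

3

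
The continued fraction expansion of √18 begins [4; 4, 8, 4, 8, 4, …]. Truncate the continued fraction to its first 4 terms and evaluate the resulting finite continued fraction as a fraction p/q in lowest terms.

Compute successive convergents:
a_0 = 4: 4/1
a_1 = 4: 17/4
a_2 = 8: 140/33
a_3 = 4: 577/136

577/136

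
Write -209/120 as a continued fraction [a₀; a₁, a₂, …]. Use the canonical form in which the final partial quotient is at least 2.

Apply division with remainder until the remainder is 0:
-209 ÷ 120 → quotient -2, remainder 31
120 ÷ 31 → quotient 3, remainder 27
31 ÷ 27 → quotient 1, remainder 4
27 ÷ 4 → quotient 6, remainder 3
4 ÷ 3 → quotient 1, remainder 1
3 ÷ 1 → quotient 3, remainder 0

[-2; 3, 1, 6, 1, 3]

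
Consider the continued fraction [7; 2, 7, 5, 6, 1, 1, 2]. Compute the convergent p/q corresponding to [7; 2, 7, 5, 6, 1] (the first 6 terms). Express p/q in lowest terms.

4137/554

Starting at the tail and folding back:
Start with 1.
6 + 1/(1/1) = 6 + 1/1 = 7/1
5 + 1/(7/1) = 5 + 1/7 = 36/7
7 + 1/(36/7) = 7 + 7/36 = 259/36
2 + 1/(259/36) = 2 + 36/259 = 554/259
7 + 1/(554/259) = 7 + 259/554 = 4137/554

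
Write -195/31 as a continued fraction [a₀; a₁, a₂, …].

-195 ÷ 31 → quotient -7, remainder 22
31 ÷ 22 → quotient 1, remainder 9
22 ÷ 9 → quotient 2, remainder 4
9 ÷ 4 → quotient 2, remainder 1
4 ÷ 1 → quotient 4, remainder 0

[-7; 1, 2, 2, 4]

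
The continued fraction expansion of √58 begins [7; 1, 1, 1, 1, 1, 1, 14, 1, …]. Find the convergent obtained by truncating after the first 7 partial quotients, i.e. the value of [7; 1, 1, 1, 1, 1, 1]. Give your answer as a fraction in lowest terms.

Start with 1.
1 + 1/(1/1) = 1 + 1/1 = 2/1
1 + 1/(2/1) = 1 + 1/2 = 3/2
1 + 1/(3/2) = 1 + 2/3 = 5/3
1 + 1/(5/3) = 1 + 3/5 = 8/5
1 + 1/(8/5) = 1 + 5/8 = 13/8
7 + 1/(13/8) = 7 + 8/13 = 99/13

99/13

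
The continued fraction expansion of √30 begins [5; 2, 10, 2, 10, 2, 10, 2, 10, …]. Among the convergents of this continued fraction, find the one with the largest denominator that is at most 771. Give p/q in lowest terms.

a_0 = 5: 5/1  (≤ bound)
a_1 = 2: 11/2  (≤ bound)
a_2 = 10: 115/21  (≤ bound)
a_3 = 2: 241/44  (≤ bound)
a_4 = 10: 2525/461  (≤ bound)
a_5 = 2: 5291/966  (> 771, stop)

2525/461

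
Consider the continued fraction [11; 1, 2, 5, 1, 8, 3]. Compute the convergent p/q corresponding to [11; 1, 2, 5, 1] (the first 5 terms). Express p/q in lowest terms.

222/19

Compute successive convergents:
a_0 = 11: 11/1
a_1 = 1: 12/1
a_2 = 2: 35/3
a_3 = 5: 187/16
a_4 = 1: 222/19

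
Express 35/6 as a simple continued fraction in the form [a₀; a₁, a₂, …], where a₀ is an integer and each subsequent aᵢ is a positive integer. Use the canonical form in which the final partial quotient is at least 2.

Repeatedly divide and take the remainder:
⌊35/6⌋ = 5, remainder 5
⌊6/5⌋ = 1, remainder 1
⌊5/1⌋ = 5, remainder 0

[5; 1, 5]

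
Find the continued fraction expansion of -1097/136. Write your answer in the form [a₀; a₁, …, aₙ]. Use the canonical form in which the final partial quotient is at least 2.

-1097 = -9·136 + 127, so a_0 = -9
136 = 1·127 + 9, so a_1 = 1
127 = 14·9 + 1, so a_2 = 14
9 = 9·1 + 0, so a_3 = 9

[-9; 1, 14, 9]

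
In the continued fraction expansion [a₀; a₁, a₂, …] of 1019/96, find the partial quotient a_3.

1019 ÷ 96 → quotient 10, remainder 59
96 ÷ 59 → quotient 1, remainder 37
59 ÷ 37 → quotient 1, remainder 22
37 ÷ 22 → quotient 1, remainder 15

1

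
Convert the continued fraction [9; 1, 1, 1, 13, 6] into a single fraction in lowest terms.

2405/249

Build up convergents one term at a time:
a_0 = 9: 9/1
a_1 = 1: 10/1
a_2 = 1: 19/2
a_3 = 1: 29/3
a_4 = 13: 396/41
a_5 = 6: 2405/249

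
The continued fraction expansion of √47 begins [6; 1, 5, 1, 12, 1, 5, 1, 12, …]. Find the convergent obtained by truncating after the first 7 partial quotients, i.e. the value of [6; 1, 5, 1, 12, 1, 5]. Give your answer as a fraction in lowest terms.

3942/575

Use the convergent recurrence hₖ = aₖ·hₖ₋₁ + hₖ₋₂ (and likewise for the denominators kₖ):
a_0 = 6: 6/1
a_1 = 1: 7/1
a_2 = 5: 41/6
a_3 = 1: 48/7
a_4 = 12: 617/90
a_5 = 1: 665/97
a_6 = 5: 3942/575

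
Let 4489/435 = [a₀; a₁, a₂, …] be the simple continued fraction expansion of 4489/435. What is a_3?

4489 ÷ 435 → quotient 10, remainder 139
435 ÷ 139 → quotient 3, remainder 18
139 ÷ 18 → quotient 7, remainder 13
18 ÷ 13 → quotient 1, remainder 5

1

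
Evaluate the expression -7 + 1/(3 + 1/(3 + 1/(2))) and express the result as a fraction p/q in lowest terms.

-154/23

Use the convergent recurrence hₖ = aₖ·hₖ₋₁ + hₖ₋₂ (and likewise for the denominators kₖ):
a_0 = -7: -7/1
a_1 = 3: -20/3
a_2 = 3: -67/10
a_3 = 2: -154/23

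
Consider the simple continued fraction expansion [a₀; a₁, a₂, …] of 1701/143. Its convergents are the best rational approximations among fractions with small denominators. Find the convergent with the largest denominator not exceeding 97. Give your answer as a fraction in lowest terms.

List convergents until the denominator exceeds the bound:
a_0 = 11: 11/1  (≤ bound)
a_1 = 1: 12/1  (≤ bound)
a_2 = 8: 107/9  (≤ bound)
a_3 = 1: 119/10  (≤ bound)
a_4 = 1: 226/19  (≤ bound)
a_5 = 7: 1701/143  (> 97, stop)

226/19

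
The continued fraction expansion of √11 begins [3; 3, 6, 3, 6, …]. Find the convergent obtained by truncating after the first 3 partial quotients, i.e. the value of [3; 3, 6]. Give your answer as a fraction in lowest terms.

63/19

Start with 6.
3 + 1/(6/1) = 3 + 1/6 = 19/6
3 + 1/(19/6) = 3 + 6/19 = 63/19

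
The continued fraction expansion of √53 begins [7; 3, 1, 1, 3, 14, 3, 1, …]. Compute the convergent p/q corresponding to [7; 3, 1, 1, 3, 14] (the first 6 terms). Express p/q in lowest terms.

2599/357

Start with 14.
3 + 1/(14/1) = 3 + 1/14 = 43/14
1 + 1/(43/14) = 1 + 14/43 = 57/43
1 + 1/(57/43) = 1 + 43/57 = 100/57
3 + 1/(100/57) = 3 + 57/100 = 357/100
7 + 1/(357/100) = 7 + 100/357 = 2599/357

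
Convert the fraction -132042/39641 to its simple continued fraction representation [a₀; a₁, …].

[-4; 1, 2, 46, 5, 6, 9]

Run the Euclidean algorithm, recording each quotient:
-132042 ÷ 39641 → quotient -4, remainder 26522
39641 ÷ 26522 → quotient 1, remainder 13119
26522 ÷ 13119 → quotient 2, remainder 284
13119 ÷ 284 → quotient 46, remainder 55
284 ÷ 55 → quotient 5, remainder 9
55 ÷ 9 → quotient 6, remainder 1
9 ÷ 1 → quotient 9, remainder 0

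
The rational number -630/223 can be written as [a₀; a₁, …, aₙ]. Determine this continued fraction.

[-3; 5, 1, 2, 1, 1, 5]

-630 ÷ 223 → quotient -3, remainder 39
223 ÷ 39 → quotient 5, remainder 28
39 ÷ 28 → quotient 1, remainder 11
28 ÷ 11 → quotient 2, remainder 6
11 ÷ 6 → quotient 1, remainder 5
6 ÷ 5 → quotient 1, remainder 1
5 ÷ 1 → quotient 5, remainder 0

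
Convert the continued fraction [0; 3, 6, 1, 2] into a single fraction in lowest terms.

20/63

Work from the innermost term outward:
Start with 2.
1 + 1/(2/1) = 1 + 1/2 = 3/2
6 + 1/(3/2) = 6 + 2/3 = 20/3
3 + 1/(20/3) = 3 + 3/20 = 63/20
0 + 1/(63/20) = 0 + 20/63 = 20/63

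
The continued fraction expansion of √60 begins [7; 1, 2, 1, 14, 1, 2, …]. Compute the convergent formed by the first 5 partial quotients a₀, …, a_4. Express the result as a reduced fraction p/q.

457/59

Collapse the nested fraction from the inside out:
Start with 14.
1 + 1/(14/1) = 1 + 1/14 = 15/14
2 + 1/(15/14) = 2 + 14/15 = 44/15
1 + 1/(44/15) = 1 + 15/44 = 59/44
7 + 1/(59/44) = 7 + 44/59 = 457/59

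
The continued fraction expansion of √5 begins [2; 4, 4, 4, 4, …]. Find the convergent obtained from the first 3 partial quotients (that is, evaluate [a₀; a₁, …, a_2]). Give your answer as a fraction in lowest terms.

Start with 4.
4 + 1/(4/1) = 4 + 1/4 = 17/4
2 + 1/(17/4) = 2 + 4/17 = 38/17

38/17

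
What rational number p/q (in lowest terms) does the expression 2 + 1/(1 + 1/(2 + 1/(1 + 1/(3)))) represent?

a_0 = 2: 2/1
a_1 = 1: 3/1
a_2 = 2: 8/3
a_3 = 1: 11/4
a_4 = 3: 41/15

41/15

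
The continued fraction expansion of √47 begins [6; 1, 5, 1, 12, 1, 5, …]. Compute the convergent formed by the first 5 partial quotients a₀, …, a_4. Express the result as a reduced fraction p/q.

Compute successive convergents:
a_0 = 6: 6/1
a_1 = 1: 7/1
a_2 = 5: 41/6
a_3 = 1: 48/7
a_4 = 12: 617/90

617/90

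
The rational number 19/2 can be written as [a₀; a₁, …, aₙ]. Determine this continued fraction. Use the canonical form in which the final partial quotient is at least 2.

[9; 2]

Repeatedly divide and take the remainder:
19 = 9·2 + 1, so a_0 = 9
2 = 2·1 + 0, so a_1 = 2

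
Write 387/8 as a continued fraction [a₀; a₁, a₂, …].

Repeatedly divide and take the remainder:
⌊387/8⌋ = 48, remainder 3
⌊8/3⌋ = 2, remainder 2
⌊3/2⌋ = 1, remainder 1
⌊2/1⌋ = 2, remainder 0

[48; 2, 1, 2]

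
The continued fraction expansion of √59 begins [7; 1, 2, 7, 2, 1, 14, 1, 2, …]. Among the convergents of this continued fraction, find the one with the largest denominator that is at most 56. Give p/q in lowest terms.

a_0 = 7: 7/1  (≤ bound)
a_1 = 1: 8/1  (≤ bound)
a_2 = 2: 23/3  (≤ bound)
a_3 = 7: 169/22  (≤ bound)
a_4 = 2: 361/47  (≤ bound)
a_5 = 1: 530/69  (> 56, stop)

361/47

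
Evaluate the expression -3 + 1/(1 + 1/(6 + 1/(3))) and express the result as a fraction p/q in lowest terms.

-47/22

Build up convergents one term at a time:
a_0 = -3: -3/1
a_1 = 1: -2/1
a_2 = 6: -15/7
a_3 = 3: -47/22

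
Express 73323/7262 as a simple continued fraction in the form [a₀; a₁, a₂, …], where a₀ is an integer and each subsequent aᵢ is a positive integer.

73323 = 10·7262 + 703, so a_0 = 10
7262 = 10·703 + 232, so a_1 = 10
703 = 3·232 + 7, so a_2 = 3
232 = 33·7 + 1, so a_3 = 33
7 = 7·1 + 0, so a_4 = 7

[10; 10, 3, 33, 7]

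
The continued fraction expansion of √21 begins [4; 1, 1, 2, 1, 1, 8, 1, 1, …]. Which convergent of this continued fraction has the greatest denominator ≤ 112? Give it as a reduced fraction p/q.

List convergents until the denominator exceeds the bound:
a_0 = 4: 4/1  (≤ bound)
a_1 = 1: 5/1  (≤ bound)
a_2 = 1: 9/2  (≤ bound)
a_3 = 2: 23/5  (≤ bound)
a_4 = 1: 32/7  (≤ bound)
a_5 = 1: 55/12  (≤ bound)
a_6 = 8: 472/103  (≤ bound)
a_7 = 1: 527/115  (> 112, stop)

472/103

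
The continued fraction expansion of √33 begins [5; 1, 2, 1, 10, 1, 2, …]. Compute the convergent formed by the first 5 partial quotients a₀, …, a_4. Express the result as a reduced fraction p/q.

Start with 10.
1 + 1/(10/1) = 1 + 1/10 = 11/10
2 + 1/(11/10) = 2 + 10/11 = 32/11
1 + 1/(32/11) = 1 + 11/32 = 43/32
5 + 1/(43/32) = 5 + 32/43 = 247/43

247/43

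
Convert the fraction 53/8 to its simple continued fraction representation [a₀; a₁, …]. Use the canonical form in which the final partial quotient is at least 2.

Repeatedly divide and take the remainder:
53 = 6·8 + 5, so a_0 = 6
8 = 1·5 + 3, so a_1 = 1
5 = 1·3 + 2, so a_2 = 1
3 = 1·2 + 1, so a_3 = 1
2 = 2·1 + 0, so a_4 = 2

[6; 1, 1, 1, 2]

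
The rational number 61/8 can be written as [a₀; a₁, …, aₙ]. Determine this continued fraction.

⌊61/8⌋ = 7, remainder 5
⌊8/5⌋ = 1, remainder 3
⌊5/3⌋ = 1, remainder 2
⌊3/2⌋ = 1, remainder 1
⌊2/1⌋ = 2, remainder 0

[7; 1, 1, 1, 2]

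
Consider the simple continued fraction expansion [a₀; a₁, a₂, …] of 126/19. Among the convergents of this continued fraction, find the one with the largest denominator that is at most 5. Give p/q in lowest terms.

a_0 = 6: 6/1  (≤ bound)
a_1 = 1: 7/1  (≤ bound)
a_2 = 1: 13/2  (≤ bound)
a_3 = 1: 20/3  (≤ bound)
a_4 = 2: 53/8  (> 5, stop)

20/3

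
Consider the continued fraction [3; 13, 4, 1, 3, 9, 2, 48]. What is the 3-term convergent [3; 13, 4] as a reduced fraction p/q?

163/53

a_0 = 3: 3/1
a_1 = 13: 40/13
a_2 = 4: 163/53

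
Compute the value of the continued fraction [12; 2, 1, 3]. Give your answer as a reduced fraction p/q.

Build up convergents one term at a time:
a_0 = 12: 12/1
a_1 = 2: 25/2
a_2 = 1: 37/3
a_3 = 3: 136/11

136/11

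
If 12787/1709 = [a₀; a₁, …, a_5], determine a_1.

2

Run the Euclidean algorithm, recording each quotient:
⌊12787/1709⌋ = 7, remainder 824
⌊1709/824⌋ = 2, remainder 61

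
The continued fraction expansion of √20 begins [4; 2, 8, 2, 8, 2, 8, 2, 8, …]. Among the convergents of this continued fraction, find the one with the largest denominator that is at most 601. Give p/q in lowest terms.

a_0 = 4: 4/1  (≤ bound)
a_1 = 2: 9/2  (≤ bound)
a_2 = 8: 76/17  (≤ bound)
a_3 = 2: 161/36  (≤ bound)
a_4 = 8: 1364/305  (≤ bound)
a_5 = 2: 2889/646  (> 601, stop)

1364/305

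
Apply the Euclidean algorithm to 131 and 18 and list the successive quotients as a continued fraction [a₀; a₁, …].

Repeatedly divide and take the remainder:
131 ÷ 18 → quotient 7, remainder 5
18 ÷ 5 → quotient 3, remainder 3
5 ÷ 3 → quotient 1, remainder 2
3 ÷ 2 → quotient 1, remainder 1
2 ÷ 1 → quotient 2, remainder 0

[7; 3, 1, 1, 2]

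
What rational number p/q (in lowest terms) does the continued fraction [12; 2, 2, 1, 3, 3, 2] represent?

Start with 2.
3 + 1/(2/1) = 3 + 1/2 = 7/2
3 + 1/(7/2) = 3 + 2/7 = 23/7
1 + 1/(23/7) = 1 + 7/23 = 30/23
2 + 1/(30/23) = 2 + 23/30 = 83/30
2 + 1/(83/30) = 2 + 30/83 = 196/83
12 + 1/(196/83) = 12 + 83/196 = 2435/196

2435/196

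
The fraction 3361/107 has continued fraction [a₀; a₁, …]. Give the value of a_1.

2

Run the Euclidean algorithm, recording each quotient:
3361 ÷ 107 → quotient 31, remainder 44
107 ÷ 44 → quotient 2, remainder 19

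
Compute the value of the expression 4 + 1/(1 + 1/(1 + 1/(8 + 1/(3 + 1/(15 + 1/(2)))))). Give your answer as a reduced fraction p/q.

7594/1677

Start with 2.
15 + 1/(2/1) = 15 + 1/2 = 31/2
3 + 1/(31/2) = 3 + 2/31 = 95/31
8 + 1/(95/31) = 8 + 31/95 = 791/95
1 + 1/(791/95) = 1 + 95/791 = 886/791
1 + 1/(886/791) = 1 + 791/886 = 1677/886
4 + 1/(1677/886) = 4 + 886/1677 = 7594/1677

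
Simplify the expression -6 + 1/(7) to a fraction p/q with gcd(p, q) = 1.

-41/7

Work from the innermost term outward:
Start with 7.
-6 + 1/(7/1) = -6 + 1/7 = -41/7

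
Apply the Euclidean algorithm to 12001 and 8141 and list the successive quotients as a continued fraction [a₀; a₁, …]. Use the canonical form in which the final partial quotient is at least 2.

12001 = 1·8141 + 3860, so a_0 = 1
8141 = 2·3860 + 421, so a_1 = 2
3860 = 9·421 + 71, so a_2 = 9
421 = 5·71 + 66, so a_3 = 5
71 = 1·66 + 5, so a_4 = 1
66 = 13·5 + 1, so a_5 = 13
5 = 5·1 + 0, so a_6 = 5

[1; 2, 9, 5, 1, 13, 5]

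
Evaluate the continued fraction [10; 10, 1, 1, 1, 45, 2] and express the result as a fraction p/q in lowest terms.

Compute successive convergents:
a_0 = 10: 10/1
a_1 = 10: 101/10
a_2 = 1: 111/11
a_3 = 1: 212/21
a_4 = 1: 323/32
a_5 = 45: 14747/1461
a_6 = 2: 29817/2954

29817/2954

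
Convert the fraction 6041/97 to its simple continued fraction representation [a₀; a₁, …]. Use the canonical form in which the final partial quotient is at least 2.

Run the Euclidean algorithm, recording each quotient:
6041 ÷ 97 → quotient 62, remainder 27
97 ÷ 27 → quotient 3, remainder 16
27 ÷ 16 → quotient 1, remainder 11
16 ÷ 11 → quotient 1, remainder 5
11 ÷ 5 → quotient 2, remainder 1
5 ÷ 1 → quotient 5, remainder 0

[62; 3, 1, 1, 2, 5]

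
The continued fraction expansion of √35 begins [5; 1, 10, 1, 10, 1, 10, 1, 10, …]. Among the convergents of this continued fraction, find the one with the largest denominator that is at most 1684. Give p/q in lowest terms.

List convergents until the denominator exceeds the bound:
a_0 = 5: 5/1  (≤ bound)
a_1 = 1: 6/1  (≤ bound)
a_2 = 10: 65/11  (≤ bound)
a_3 = 1: 71/12  (≤ bound)
a_4 = 10: 775/131  (≤ bound)
a_5 = 1: 846/143  (≤ bound)
a_6 = 10: 9235/1561  (≤ bound)
a_7 = 1: 10081/1704  (> 1684, stop)

9235/1561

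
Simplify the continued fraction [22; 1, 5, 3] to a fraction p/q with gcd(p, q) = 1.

Work from the innermost term outward:
Start with 3.
5 + 1/(3/1) = 5 + 1/3 = 16/3
1 + 1/(16/3) = 1 + 3/16 = 19/16
22 + 1/(19/16) = 22 + 16/19 = 434/19

434/19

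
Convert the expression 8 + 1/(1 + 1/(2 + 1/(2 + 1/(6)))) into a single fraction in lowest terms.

392/45

Start with 6.
2 + 1/(6/1) = 2 + 1/6 = 13/6
2 + 1/(13/6) = 2 + 6/13 = 32/13
1 + 1/(32/13) = 1 + 13/32 = 45/32
8 + 1/(45/32) = 8 + 32/45 = 392/45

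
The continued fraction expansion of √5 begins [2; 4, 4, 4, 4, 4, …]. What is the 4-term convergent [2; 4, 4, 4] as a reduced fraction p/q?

161/72

a_0 = 2: 2/1
a_1 = 4: 9/4
a_2 = 4: 38/17
a_3 = 4: 161/72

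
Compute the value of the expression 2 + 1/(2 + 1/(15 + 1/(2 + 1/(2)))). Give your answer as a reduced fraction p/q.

Start with 2.
2 + 1/(2/1) = 2 + 1/2 = 5/2
15 + 1/(5/2) = 15 + 2/5 = 77/5
2 + 1/(77/5) = 2 + 5/77 = 159/77
2 + 1/(159/77) = 2 + 77/159 = 395/159

395/159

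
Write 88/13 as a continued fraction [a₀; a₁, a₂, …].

Run the Euclidean algorithm, recording each quotient:
88 = 6·13 + 10, so a_0 = 6
13 = 1·10 + 3, so a_1 = 1
10 = 3·3 + 1, so a_2 = 3
3 = 3·1 + 0, so a_3 = 3

[6; 1, 3, 3]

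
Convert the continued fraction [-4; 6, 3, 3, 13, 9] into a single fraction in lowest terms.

-29213/7605

Start with 9.
13 + 1/(9/1) = 13 + 1/9 = 118/9
3 + 1/(118/9) = 3 + 9/118 = 363/118
3 + 1/(363/118) = 3 + 118/363 = 1207/363
6 + 1/(1207/363) = 6 + 363/1207 = 7605/1207
-4 + 1/(7605/1207) = -4 + 1207/7605 = -29213/7605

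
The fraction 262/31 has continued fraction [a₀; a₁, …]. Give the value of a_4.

2

⌊262/31⌋ = 8, remainder 14
⌊31/14⌋ = 2, remainder 3
⌊14/3⌋ = 4, remainder 2
⌊3/2⌋ = 1, remainder 1
⌊2/1⌋ = 2, remainder 0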